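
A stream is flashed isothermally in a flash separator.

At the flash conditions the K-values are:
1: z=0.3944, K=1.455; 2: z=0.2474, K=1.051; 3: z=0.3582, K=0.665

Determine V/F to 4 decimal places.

Rachford–Rice: g(V/F) = Σ zᵢ(Kᵢ−1)/(1+V/F(Kᵢ−1)) = 0.
Check two-phase: ΣzᵢKᵢ = 1.0721 > 1 and Σzᵢ/Kᵢ = 1.0451 > 1, so g(0) = 0.0721 > 0 and g(1) = -0.0451 < 0.
Iterate (Newton) starting at V/F = 0.56:
  V/F = 0.5600: g = 0.00757, g' = -0.1134 → V/F = 0.6268
  V/F = 0.6268: g = -0.00003, g' = -0.1144 → V/F = 0.6265
Converged at V/F = 0.6265.

V/F = 0.6265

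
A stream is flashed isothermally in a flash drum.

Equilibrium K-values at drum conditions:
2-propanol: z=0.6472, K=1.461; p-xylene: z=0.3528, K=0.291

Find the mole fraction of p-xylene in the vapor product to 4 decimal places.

Rachford–Rice: g(β) = Σ zᵢ(Kᵢ−1)/(1+β(Kᵢ−1)) = 0.
Check two-phase: ΣzᵢKᵢ = 1.0482 > 1 and Σzᵢ/Kᵢ = 1.6554 > 1, so g(0) = 0.0482 > 0 and g(1) = -0.6554 < 0.
Binary case is linear: z₁(K₁−1)(1+β(K₂−1)) + z₂(K₂−1)(1+β(K₁−1)) = 0
⇒ β = [z₁(K₁−1)+z₂(K₂−1)] / [−(K₁−1)(K₂−1)] = 0.04822/0.32685 = 0.1475
Compositions from xᵢ = zᵢ/(1+β(Kᵢ−1)), yᵢ = Kᵢxᵢ:
  2-propanol: x = 0.6060, y = 0.8853
  p-xylene: x = 0.3940, y = 0.1147

y_p-xylene = 0.1147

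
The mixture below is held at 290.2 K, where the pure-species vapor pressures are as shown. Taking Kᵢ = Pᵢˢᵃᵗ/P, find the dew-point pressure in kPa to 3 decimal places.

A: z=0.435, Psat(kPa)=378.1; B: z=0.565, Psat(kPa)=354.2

At the dew point ψ → 1, so Σzᵢ/Kᵢ = 1 with Kᵢ = Pᵢˢᵃᵗ/P ⇒ 1/P = Σzᵢ/Pᵢˢᵃᵗ.
1/P = 0.435/378.1 + 0.565/354.2 = 0.002746 ⇒ P = 364.215 kPa

Pdew = 364.215 kPa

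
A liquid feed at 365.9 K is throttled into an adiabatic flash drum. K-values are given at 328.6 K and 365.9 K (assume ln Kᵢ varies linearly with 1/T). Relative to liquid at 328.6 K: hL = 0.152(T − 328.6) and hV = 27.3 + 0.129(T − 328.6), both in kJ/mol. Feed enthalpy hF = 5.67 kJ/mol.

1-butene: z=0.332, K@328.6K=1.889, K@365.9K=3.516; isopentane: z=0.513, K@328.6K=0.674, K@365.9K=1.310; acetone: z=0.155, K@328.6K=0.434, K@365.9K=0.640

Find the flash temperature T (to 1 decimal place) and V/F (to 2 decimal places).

T = 330.2 K, V/F = 0.20

Adiabatic flash: solve Rachford–Rice at each trial T, then check hF = ψ·hV(T) + (1−ψ)·hL(T).
  T = 328.6 K: K = (1.889, 0.674, 0.434), RR gives ψ = 0.116, H_out = 3.155 kJ/mol
  T = 365.9 K: K = (3.516, 1.310, 0.640), RR gives ψ = 1.000, H_out = 32.112 kJ/mol
  T = 347.2 K: K = (2.618, 0.956, 0.532), RR gives ψ = 1.000, H_out = 29.699 kJ/mol
  T = 337.9 K: K = (2.234, 0.806, 0.482), RR gives ψ = 0.624, H_out = 18.305 kJ/mol
  T = 333.2 K: K = (2.055, 0.737, 0.457), RR gives ψ = 0.362, H_out = 10.540 kJ/mol
  T = 330.9 K: K = (1.971, 0.705, 0.446), RR gives ψ = 0.239, H_out = 6.851 kJ/mol
Linear interpolation between T = 328.6 (H_out = 3.155) and T = 330.9 (H_out = 6.851) on hF = 5.67 gives T ≈ 330.2 K, at which ψ = 0.20.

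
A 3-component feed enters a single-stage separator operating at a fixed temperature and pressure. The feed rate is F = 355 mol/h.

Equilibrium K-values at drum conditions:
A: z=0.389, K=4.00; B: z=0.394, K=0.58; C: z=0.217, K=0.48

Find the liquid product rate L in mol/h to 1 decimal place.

L = 125.6 mol/h

Material balance + equilibrium reduce to Σ zᵢ(Kᵢ−1)/(1+ψ(Kᵢ−1)) = 0.
g(0) = ΣzᵢKᵢ − 1 = 0.889 and g(1) = 1 − Σzᵢ/Kᵢ = -0.229, so a root lies in (0, 1).
Newton–Raphson from ψ = 0.5:
  ψ = 0.500: g = 0.1048, g' = -0.779 → ψ = 0.635
  ψ = 0.635: g = 0.0078, g' = -0.675 → ψ = 0.646
Converged at ψ = 0.646.
Then V = ψ·F = 0.6463·355 = 229.4 mol/h and L = F − V = 125.6 mol/h.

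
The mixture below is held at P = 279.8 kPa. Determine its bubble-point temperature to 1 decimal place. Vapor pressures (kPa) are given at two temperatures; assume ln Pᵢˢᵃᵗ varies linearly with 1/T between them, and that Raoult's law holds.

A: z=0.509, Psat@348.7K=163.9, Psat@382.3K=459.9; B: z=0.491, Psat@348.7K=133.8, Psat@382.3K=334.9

T = 369.5 K

Bubble-point temperature: ΣzᵢPᵢˢᵃᵗ(T) = P. Interpolate ln Pᵢˢᵃᵗ = aᵢ + bᵢ/T.
  T = 348.7 K: ΣzᵢPᵢˢᵃᵗ = 149.12 kPa
  T = 382.3 K: ΣzᵢPᵢˢᵃᵗ = 398.52 kPa
  T = 365.5 K: ΣzᵢPᵢˢᵃᵗ = 249.25 kPa
  T = 373.9 K: ΣzᵢPᵢˢᵃᵗ = 316.81 kPa
  T = 369.7 K: ΣzᵢPᵢˢᵃᵗ = 281.38 kPa
  T = 367.6 K: ΣzᵢPᵢˢᵃᵗ = 264.92 kPa
Interpolating between 367.6 K and 369.7 K gives T ≈ 369.5 K.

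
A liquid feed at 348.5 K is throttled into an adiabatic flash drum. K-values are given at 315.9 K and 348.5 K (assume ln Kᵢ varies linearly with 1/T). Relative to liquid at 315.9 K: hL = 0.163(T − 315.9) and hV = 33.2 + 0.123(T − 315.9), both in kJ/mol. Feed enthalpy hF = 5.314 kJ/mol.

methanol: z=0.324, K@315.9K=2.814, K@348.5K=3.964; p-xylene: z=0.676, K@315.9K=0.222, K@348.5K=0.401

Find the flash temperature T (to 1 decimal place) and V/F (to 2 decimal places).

T = 324.6 K, V/F = 0.12

Adiabatic flash: solve Rachford–Rice at each trial T, then check hF = ψ·hV(T) + (1−ψ)·hL(T).
  T = 315.9 K: K = (2.814, 0.222), RR gives ψ = 0.044, H_out = 1.454 kJ/mol
  T = 348.5 K: K = (3.964, 0.401), RR gives ψ = 0.313, H_out = 15.292 kJ/mol
  T = 332.2 K: K = (3.368, 0.303), RR gives ψ = 0.179, H_out = 8.490 kJ/mol
  T = 324.0 K: K = (3.084, 0.260), RR gives ψ = 0.113, H_out = 5.050 kJ/mol
  T = 328.1 K: K = (3.225, 0.281), RR gives ψ = 0.147, H_out = 6.785 kJ/mol
  T = 326.1 K: K = (3.156, 0.271), RR gives ψ = 0.131, H_out = 5.944 kJ/mol
Linear interpolation between T = 324.0 (H_out = 5.050) and T = 326.1 (H_out = 5.944) on hF = 5.314 gives T ≈ 324.6 K, at which ψ = 0.12.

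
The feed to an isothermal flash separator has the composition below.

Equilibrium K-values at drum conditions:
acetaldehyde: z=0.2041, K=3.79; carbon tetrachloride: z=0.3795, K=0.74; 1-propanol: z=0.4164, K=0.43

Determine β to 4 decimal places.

β = 0.1925

Let β = V/F and solve Σ zᵢ(Kᵢ−1)/(1+β(Kᵢ−1)) = 0.
Check two-phase: ΣzᵢKᵢ = 1.2334 > 1 and Σzᵢ/Kᵢ = 1.5351 > 1, so g(0) = 0.2334 > 0 and g(1) = -0.5351 < 0.
Newton–Raphson from β = 0.68:
  β = 0.6800: g = -0.31088, g' = -0.5879 → β = 0.1512
  β = 0.1512: g = 0.03808, g' = -0.9758 → β = 0.1902
  β = 0.1902: g = 0.00201, g' = -0.8767 → β = 0.1925
Converged at β = 0.1925.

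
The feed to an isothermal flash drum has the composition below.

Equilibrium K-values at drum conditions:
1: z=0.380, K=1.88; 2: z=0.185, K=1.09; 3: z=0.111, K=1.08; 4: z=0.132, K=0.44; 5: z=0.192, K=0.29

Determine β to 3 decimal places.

Material balance + equilibrium reduce to Σ zᵢ(Kᵢ−1)/(1+β(Kᵢ−1)) = 0.
Feasibility: ΣzᵢKᵢ = 1.150, Σzᵢ/Kᵢ = 1.437 — both > 1, two phases present.
Iterate (Newton) starting at β = 0.5:
  β = 0.500: g = -0.0573, g' = -0.456 → β = 0.374
  β = 0.374: g = -0.0030, g' = -0.414 → β = 0.367
Converged at β = 0.367.

β = 0.367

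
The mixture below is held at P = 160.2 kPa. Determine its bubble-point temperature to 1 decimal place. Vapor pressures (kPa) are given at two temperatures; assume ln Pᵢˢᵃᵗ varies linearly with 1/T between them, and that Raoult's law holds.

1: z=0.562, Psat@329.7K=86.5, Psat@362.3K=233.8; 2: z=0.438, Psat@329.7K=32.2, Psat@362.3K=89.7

T = 360.0 K

Bubble-point temperature: ΣzᵢPᵢˢᵃᵗ(T) = P. Interpolate ln Pᵢˢᵃᵗ = aᵢ + bᵢ/T.
  T = 329.7 K: ΣzᵢPᵢˢᵃᵗ = 62.72 kPa
  T = 362.3 K: ΣzᵢPᵢˢᵃᵗ = 170.68 kPa
  T = 346.0 K: ΣzᵢPᵢˢᵃᵗ = 105.93 kPa
  T = 354.1 K: ΣzᵢPᵢˢᵃᵗ = 135.01 kPa
  T = 358.2 K: ΣzᵢPᵢˢᵃᵗ = 152.00 kPa
  T = 360.2 K: ΣzᵢPᵢˢᵃᵗ = 160.90 kPa
Interpolating between 358.2 K and 360.2 K gives T ≈ 360.0 K.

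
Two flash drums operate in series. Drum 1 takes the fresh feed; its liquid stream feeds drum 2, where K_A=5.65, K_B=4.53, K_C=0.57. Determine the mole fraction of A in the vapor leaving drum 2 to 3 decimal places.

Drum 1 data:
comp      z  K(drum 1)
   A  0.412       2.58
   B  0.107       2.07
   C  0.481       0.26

Drum 1:
Let ψ₁ = V/F and solve Σ zᵢ(Kᵢ−1)/(1+ψ₁(Kᵢ−1)) = 0.
g(0) = ΣzᵢKᵢ − 1 = 0.410 and g(1) = 1 − Σzᵢ/Kᵢ = -1.061, so a root lies in (0, 1).
Newton iteration, ψ₁⁰ = 0.62:
  ψ₁ = 0.620: g = -0.2600, g' = -1.206 → ψ₁ = 0.404
  ψ₁ = 0.404: g = -0.0308, g' = -0.979 → ψ₁ = 0.373
Converged at ψ₁ = 0.373.
Drum-1 compositions:
  A: x = 0.259, y = 0.669
  B: x = 0.076, y = 0.158
  C: x = 0.664, y = 0.173
Drum-2 feed = drum-1 liquid: z₂ = (0.2593, 0.0765, 0.6642).
Drum 2:
Iterate (Newton) starting at ψ₂ = 0.51:
  ψ₂ = 0.510: g = 0.0882, g' = -0.816 → ψ₂ = 0.618
  ψ₂ = 0.618: g = 0.0071, g' = -0.696 → ψ₂ = 0.628
Converged at ψ₂ = 0.628.
  A: x = 0.066, y = 0.374
  B: x = 0.024, y = 0.108
  C: x = 0.910, y = 0.519

y_A (drum 2) = 0.374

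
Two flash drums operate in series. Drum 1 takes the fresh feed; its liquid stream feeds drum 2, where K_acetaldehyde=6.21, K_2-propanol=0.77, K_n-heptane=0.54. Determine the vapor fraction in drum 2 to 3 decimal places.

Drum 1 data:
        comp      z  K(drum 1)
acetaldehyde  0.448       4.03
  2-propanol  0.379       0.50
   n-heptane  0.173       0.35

V/F (drum 2) = 0.328

Drum 1:
Material balance + equilibrium reduce to Σ zᵢ(Kᵢ−1)/(1+ψ₁(Kᵢ−1)) = 0.
Feasibility: ΣzᵢKᵢ = 2.055, Σzᵢ/Kᵢ = 1.363 — both > 1, two phases present.
Newton iteration, ψ₁⁰ = 0.64:
  ψ₁ = 0.640: g = -0.0094, g' = -0.895 → ψ₁ = 0.630
Converged at ψ₁ = 0.630.
Drum-1 compositions:
  acetaldehyde: x = 0.154, y = 0.621
  2-propanol: x = 0.553, y = 0.277
  n-heptane: x = 0.293, y = 0.102
Drum-2 feed = drum-1 liquid: z₂ = (0.1541, 0.5531, 0.2928).
Drum 2:
Let ψ₂ = V/F and solve Σ zᵢ(Kᵢ−1)/(1+ψ₂(Kᵢ−1)) = 0.
g(0) = ΣzᵢKᵢ − 1 = 0.541 and g(1) = 1 − Σzᵢ/Kᵢ = -0.285, so a root lies in (0, 1).
Iterate (Newton) starting at ψ₂ = 0.5:
  ψ₂ = 0.500: g = -0.0960, g' = -0.464 → ψ₂ = 0.293
  ψ₂ = 0.293: g = 0.0257, g' = -0.772 → ψ₂ = 0.326
  ψ₂ = 0.326: g = 0.0013, g' = -0.694 → ψ₂ = 0.328
Converged at ψ₂ = 0.328.
  acetaldehyde: x = 0.057, y = 0.353
  2-propanol: x = 0.598, y = 0.461
  n-heptane: x = 0.345, y = 0.186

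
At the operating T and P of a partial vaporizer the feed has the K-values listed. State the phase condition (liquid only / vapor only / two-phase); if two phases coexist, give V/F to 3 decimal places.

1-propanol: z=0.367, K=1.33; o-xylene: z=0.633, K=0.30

ΣzᵢKᵢ = 0.678; Σzᵢ/Kᵢ = 2.386.
Since ΣzᵢKᵢ < 1 the mixture is below its bubble point — single liquid phase.

liquid only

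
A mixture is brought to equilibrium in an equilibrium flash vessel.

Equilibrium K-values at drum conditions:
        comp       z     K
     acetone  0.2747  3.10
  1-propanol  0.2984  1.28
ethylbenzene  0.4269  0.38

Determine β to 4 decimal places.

β = 0.4557

Rachford–Rice: g(β) = Σ zᵢ(Kᵢ−1)/(1+β(Kᵢ−1)) = 0.
g(0) = ΣzᵢKᵢ − 1 = 0.3957 and g(1) = 1 − Σzᵢ/Kᵢ = -0.4452, so a root lies in (0, 1).
Newton iteration, β⁰ = 0.35:
  β = 0.3500: g = 0.07055, g' = -0.6895 → β = 0.4523
  β = 0.4523: g = 0.00217, g' = -0.6540 → β = 0.4556
Converged at β = 0.4557.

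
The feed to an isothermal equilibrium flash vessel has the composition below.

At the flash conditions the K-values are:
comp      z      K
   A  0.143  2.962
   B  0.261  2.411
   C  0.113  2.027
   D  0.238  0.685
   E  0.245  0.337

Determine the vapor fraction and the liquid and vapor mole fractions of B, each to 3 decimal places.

Material balance + equilibrium reduce to Σ zᵢ(Kᵢ−1)/(1+ψ(Kᵢ−1)) = 0.
Feasibility: ΣzᵢKᵢ = 1.527, Σzᵢ/Kᵢ = 1.287 — both > 1, two phases present.
Iterate (Newton) starting at ψ = 0.4:
  ψ = 0.400: g = 0.1680, g' = -0.675 → ψ = 0.649
  ψ = 0.649: g = 0.0061, g' = -0.660 → ψ = 0.658
Converged at ψ = 0.658.
Compositions from xᵢ = zᵢ/(1+ψ(Kᵢ−1)), yᵢ = Kᵢxᵢ:
  A: x = 0.062, y = 0.185
  B: x = 0.135, y = 0.326
  C: x = 0.067, y = 0.137
  D: x = 0.300, y = 0.206
  E: x = 0.435, y = 0.146

ψ = 0.658, x_B = 0.135, y_B = 0.326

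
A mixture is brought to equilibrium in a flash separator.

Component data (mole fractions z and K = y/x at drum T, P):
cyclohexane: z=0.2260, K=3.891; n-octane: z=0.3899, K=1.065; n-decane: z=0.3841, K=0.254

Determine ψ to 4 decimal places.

ψ = 0.3063

Material balance + equilibrium reduce to Σ zᵢ(Kᵢ−1)/(1+ψ(Kᵢ−1)) = 0.
Check two-phase: ΣzᵢKᵢ = 1.3922 > 1 and Σzᵢ/Kᵢ = 1.9364 > 1, so g(0) = 0.3922 > 0 and g(1) = -0.9364 < 0.
Iterate (Newton) starting at ψ = 0.46:
  ψ = 0.4600: g = -0.13120, g' = -0.8450 → ψ = 0.3047
  ψ = 0.3047: g = 0.00136, g' = -0.8935 → ψ = 0.3063
Converged at ψ = 0.3063.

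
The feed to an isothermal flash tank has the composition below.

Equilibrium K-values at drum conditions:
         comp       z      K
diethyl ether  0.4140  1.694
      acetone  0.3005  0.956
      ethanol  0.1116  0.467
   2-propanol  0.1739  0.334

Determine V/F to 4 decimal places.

V/F = 0.3291

Material balance + equilibrium reduce to Σ zᵢ(Kᵢ−1)/(1+V/F(Kᵢ−1)) = 0.
Check two-phase: ΣzᵢKᵢ = 1.0988 > 1 and Σzᵢ/Kᵢ = 1.3184 > 1, so g(0) = 0.0988 > 0 and g(1) = -0.3184 < 0.
Newton–Raphson from V/F = 0.42:
  V/F = 0.4200: g = -0.02843, g' = -0.3215 → V/F = 0.3315
  V/F = 0.3315: g = -0.00073, g' = -0.3062 → V/F = 0.3291
Converged at V/F = 0.3291.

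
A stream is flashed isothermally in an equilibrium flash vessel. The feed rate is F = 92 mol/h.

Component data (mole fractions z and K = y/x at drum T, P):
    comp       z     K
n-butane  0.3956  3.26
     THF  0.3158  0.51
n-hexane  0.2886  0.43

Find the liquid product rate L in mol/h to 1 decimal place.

L = 47.8 mol/h

Newton–Raphson from ψ = 0.5:
  ψ = 0.5000: g = -0.01528, g' = -0.7618 → ψ = 0.4799
  ψ = 0.4799: g = 0.00010, g' = -0.7723 → ψ = 0.4801
Converged at ψ = 0.4801.
Then V = ψ·F = 0.4801·92 = 44.2 mol/h and L = F − V = 47.8 mol/h.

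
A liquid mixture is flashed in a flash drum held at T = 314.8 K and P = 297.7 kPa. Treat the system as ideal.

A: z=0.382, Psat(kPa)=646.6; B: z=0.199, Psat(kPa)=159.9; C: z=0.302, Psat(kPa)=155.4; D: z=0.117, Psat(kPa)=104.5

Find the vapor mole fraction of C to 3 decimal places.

y_C = 0.177

Raoult's law: Kᵢ = Pᵢˢᵃᵗ/P = Pᵢˢᵃᵗ/297.7.
  K_A = 646.6/297.7 = 2.17199, K_B = 159.9/297.7 = 0.53712, K_C = 155.4/297.7 = 0.52200, K_D = 104.5/297.7 = 0.35102
Rachford–Rice: g(ψ) = Σ zᵢ(Kᵢ−1)/(1+ψ(Kᵢ−1)) = 0.
Feasibility: ΣzᵢKᵢ = 1.135, Σzᵢ/Kᵢ = 1.458 — both > 1, two phases present.
Newton iteration, ψ⁰ = 0.5:
  ψ = 0.500: g = -0.1397, g' = -0.508 → ψ = 0.225
  ψ = 0.225: g = 0.0008, g' = -0.536 → ψ = 0.226
Converged at ψ = 0.226.
Compositions from xᵢ = zᵢ/(1+ψ(Kᵢ−1)), yᵢ = Kᵢxᵢ:
  A: x = 0.302, y = 0.656
  B: x = 0.222, y = 0.119
  C: x = 0.339, y = 0.177
  D: x = 0.137, y = 0.048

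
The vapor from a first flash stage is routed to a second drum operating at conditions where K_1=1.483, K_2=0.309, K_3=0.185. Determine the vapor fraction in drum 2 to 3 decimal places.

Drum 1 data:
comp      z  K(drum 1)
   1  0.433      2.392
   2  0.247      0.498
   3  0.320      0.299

V/F (drum 2) = 0.432

Drum 1:
Material balance + equilibrium reduce to Σ zᵢ(Kᵢ−1)/(1+ψ₁(Kᵢ−1)) = 0.
g(0) = ΣzᵢKᵢ − 1 = 0.254 and g(1) = 1 − Σzᵢ/Kᵢ = -0.747, so a root lies in (0, 1).
Iterate (Newton) starting at ψ₁ = 0.5:
  ψ₁ = 0.500: g = -0.1555, g' = -0.775 → ψ₁ = 0.299
  ψ₁ = 0.299: g = -0.0044, g' = -0.756 → ψ₁ = 0.294
Converged at ψ₁ = 0.294.
Drum-1 compositions:
  1: x = 0.307, y = 0.735
  2: x = 0.290, y = 0.144
  3: x = 0.403, y = 0.120
Drum-2 feed = drum-1 vapor: z₂ = (0.7353, 0.1443, 0.1205).
Drum 2:
Rachford–Rice: g(ψ₂) = Σ zᵢ(Kᵢ−1)/(1+ψ₂(Kᵢ−1)) = 0.
g(0) = ΣzᵢKᵢ − 1 = 0.157 and g(1) = 1 − Σzᵢ/Kᵢ = -0.614, so a root lies in (0, 1).
Newton–Raphson from ψ₂ = 0.57:
  ψ₂ = 0.570: g = -0.0694, g' = -0.572 → ψ₂ = 0.449
  ψ₂ = 0.449: g = -0.0074, g' = -0.459 → ψ₂ = 0.433
  ψ₂ = 0.433: g = -0.0001, g' = -0.448 → ψ₂ = 0.432
Converged at ψ₂ = 0.432.
  1: x = 0.608, y = 0.902
  2: x = 0.206, y = 0.064
  3: x = 0.186, y = 0.034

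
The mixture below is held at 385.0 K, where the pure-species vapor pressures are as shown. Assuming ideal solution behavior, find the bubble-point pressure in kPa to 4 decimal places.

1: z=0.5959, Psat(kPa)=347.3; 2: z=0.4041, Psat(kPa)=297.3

Pbub = 327.0950 kPa

At the bubble point ψ → 0, so ΣzᵢKᵢ = 1 with Kᵢ = Pᵢˢᵃᵗ/P ⇒ P = ΣzᵢPᵢˢᵃᵗ.
P = 0.5959·347.3 + 0.4041·297.3 = 327.0950 kPa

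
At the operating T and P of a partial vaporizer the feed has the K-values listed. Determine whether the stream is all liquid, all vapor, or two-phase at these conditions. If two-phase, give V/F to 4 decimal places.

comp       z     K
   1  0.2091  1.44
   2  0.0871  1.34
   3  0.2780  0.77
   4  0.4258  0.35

ΣzᵢKᵢ = 0.7809; Σzᵢ/Kᵢ = 1.7878.
Since ΣzᵢKᵢ < 1 the mixture is below its bubble point — single liquid phase.

all liquid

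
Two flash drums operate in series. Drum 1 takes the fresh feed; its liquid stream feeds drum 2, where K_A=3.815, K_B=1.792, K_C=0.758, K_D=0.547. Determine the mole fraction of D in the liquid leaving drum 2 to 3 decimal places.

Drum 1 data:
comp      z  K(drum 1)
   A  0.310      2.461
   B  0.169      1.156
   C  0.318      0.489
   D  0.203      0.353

x_D (drum 2) = 0.375

Drum 1:
Rachford–Rice: g(ψ₁) = Σ zᵢ(Kᵢ−1)/(1+ψ₁(Kᵢ−1)) = 0.
Check two-phase: ΣzᵢKᵢ = 1.185 > 1 and Σzᵢ/Kᵢ = 1.498 > 1, so g(0) = 0.185 > 0 and g(1) = -0.498 < 0.
Iterate (Newton) starting at ψ₁ = 0.5:
  ψ₁ = 0.500: g = -0.1262, g' = -0.560 → ψ₁ = 0.275
  ψ₁ = 0.275: g = -0.0002, g' = -0.579 → ψ₁ = 0.274
Converged at ψ₁ = 0.274.
Drum-1 compositions:
  A: x = 0.221, y = 0.545
  B: x = 0.162, y = 0.187
  C: x = 0.370, y = 0.181
  D: x = 0.247, y = 0.087
Drum-2 feed = drum-1 liquid: z₂ = (0.2213, 0.1621, 0.3698, 0.2468).
Drum 2:
Let ψ₂ = V/F and solve Σ zᵢ(Kᵢ−1)/(1+ψ₂(Kᵢ−1)) = 0.
g(0) = ΣzᵢKᵢ − 1 = 0.550 and g(1) = 1 − Σzᵢ/Kᵢ = -0.088, so a root lies in (0, 1).
Iterate (Newton) starting at ψ₂ = 0.64:
  ψ₂ = 0.640: g = 0.0442, g' = -0.399 → ψ₂ = 0.751
  ψ₂ = 0.751: g = 0.0018, g' = -0.370 → ψ₂ = 0.756
Converged at ψ₂ = 0.756.
  A: x = 0.071, y = 0.270
  B: x = 0.101, y = 0.182
  C: x = 0.453, y = 0.343
  D: x = 0.375, y = 0.205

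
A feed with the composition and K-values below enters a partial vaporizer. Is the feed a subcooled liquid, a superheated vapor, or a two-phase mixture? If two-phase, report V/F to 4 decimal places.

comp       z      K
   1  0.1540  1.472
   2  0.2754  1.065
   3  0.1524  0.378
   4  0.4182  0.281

ΣzᵢKᵢ = 0.6951; Σzᵢ/Kᵢ = 2.2546.
Since ΣzᵢKᵢ < 1 the mixture is below its bubble point — single liquid phase.

subcooled liquid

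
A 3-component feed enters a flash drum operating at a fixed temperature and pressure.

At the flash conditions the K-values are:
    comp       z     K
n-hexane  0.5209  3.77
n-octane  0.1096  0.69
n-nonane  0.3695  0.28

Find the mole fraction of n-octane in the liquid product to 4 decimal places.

Let ψ = V/F and solve Σ zᵢ(Kᵢ−1)/(1+ψ(Kᵢ−1)) = 0.
Check two-phase: ΣzᵢKᵢ = 2.1429 > 1 and Σzᵢ/Kᵢ = 1.6167 > 1, so g(0) = 1.1429 > 0 and g(1) = -0.6167 < 0.
Iterate (Newton) starting at ψ = 0.5:
  ψ = 0.5000: g = 0.14909, g' = -1.1850 → ψ = 0.6258
  ψ = 0.6258: g = 0.00148, g' = -1.1857 → ψ = 0.6271
Converged at ψ = 0.6271.
Compositions from xᵢ = zᵢ/(1+ψ(Kᵢ−1)), yᵢ = Kᵢxᵢ:
  n-hexane: x = 0.1903, y = 0.7175
  n-octane: x = 0.1360, y = 0.0939
  n-nonane: x = 0.6736, y = 0.1886

x_n-octane = 0.1360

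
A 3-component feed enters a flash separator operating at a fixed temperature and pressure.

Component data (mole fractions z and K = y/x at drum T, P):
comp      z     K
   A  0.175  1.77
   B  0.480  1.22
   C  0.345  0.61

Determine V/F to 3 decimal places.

Material balance + equilibrium reduce to Σ zᵢ(Kᵢ−1)/(1+V/F(Kᵢ−1)) = 0.
Feasibility: ΣzᵢKᵢ = 1.106, Σzᵢ/Kᵢ = 1.058 — both > 1, two phases present.
Newton iteration, V/F⁰ = 0.5:
  V/F = 0.500: g = 0.0253, g' = -0.154 → V/F = 0.664
  V/F = 0.664: g = -0.0003, g' = -0.159 → V/F = 0.662
Converged at V/F = 0.662.

V/F = 0.662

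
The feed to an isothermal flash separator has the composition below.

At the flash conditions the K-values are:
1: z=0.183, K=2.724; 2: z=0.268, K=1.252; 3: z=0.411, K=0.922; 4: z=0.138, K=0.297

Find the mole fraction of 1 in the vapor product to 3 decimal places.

Iterate (Newton) starting at β = 0.47:
  β = 0.470: g = 0.0565, g' = -0.334 → β = 0.639
  β = 0.639: g = -0.0016, g' = -0.363 → β = 0.635
Converged at β = 0.635.
Compositions from xᵢ = zᵢ/(1+β(Kᵢ−1)), yᵢ = Kᵢxᵢ:
  1: x = 0.087, y = 0.238
  2: x = 0.231, y = 0.289
  3: x = 0.432, y = 0.399
  4: x = 0.249, y = 0.074

y_1 = 0.238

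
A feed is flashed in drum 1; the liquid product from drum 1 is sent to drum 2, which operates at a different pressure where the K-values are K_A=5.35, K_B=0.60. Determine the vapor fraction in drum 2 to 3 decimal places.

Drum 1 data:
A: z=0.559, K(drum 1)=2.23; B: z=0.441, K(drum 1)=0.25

Drum 1:
Let ψ₁ = V/F and solve Σ zᵢ(Kᵢ−1)/(1+ψ₁(Kᵢ−1)) = 0.
Feasibility: ΣzᵢKᵢ = 1.357, Σzᵢ/Kᵢ = 2.015 — both > 1, two phases present.
Binary case is linear: z₁(K₁−1)(1+ψ₁(K₂−1)) + z₂(K₂−1)(1+ψ₁(K₁−1)) = 0
⇒ ψ₁ = [z₁(K₁−1)+z₂(K₂−1)] / [−(K₁−1)(K₂−1)] = 0.3568/0.9225 = 0.387
Drum-1 compositions:
  A: x = 0.379, y = 0.845
  B: x = 0.621, y = 0.155
Drum-2 feed = drum-1 liquid: z₂ = (0.3788, 0.6212).
Drum 2:
Material balance + equilibrium reduce to Σ zᵢ(Kᵢ−1)/(1+ψ₂(Kᵢ−1)) = 0.
Check two-phase: ΣzᵢKᵢ = 2.399 > 1 and Σzᵢ/Kᵢ = 1.106 > 1, so g(0) = 1.399 > 0 and g(1) = -0.106 < 0.
Binary case is linear: z₁(K₁−1)(1+ψ₂(K₂−1)) + z₂(K₂−1)(1+ψ₂(K₁−1)) = 0
⇒ ψ₂ = [z₁(K₁−1)+z₂(K₂−1)] / [−(K₁−1)(K₂−1)] = 1.3992/1.7400 = 0.804
  A: x = 0.084, y = 0.451
  B: x = 0.916, y = 0.549

V/F (drum 2) = 0.804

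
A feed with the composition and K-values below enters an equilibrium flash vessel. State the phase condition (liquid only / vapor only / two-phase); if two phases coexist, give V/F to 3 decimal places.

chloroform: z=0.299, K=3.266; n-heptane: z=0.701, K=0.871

ΣzᵢKᵢ = 1.587; Σzᵢ/Kᵢ = 0.896.
Since Σzᵢ/Kᵢ < 1 the mixture is above its dew point — single vapor phase.

vapor only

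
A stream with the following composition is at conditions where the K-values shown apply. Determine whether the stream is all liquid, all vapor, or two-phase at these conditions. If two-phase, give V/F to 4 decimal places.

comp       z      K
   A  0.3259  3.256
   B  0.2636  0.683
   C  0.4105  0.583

ΣzᵢKᵢ = 1.4805; Σzᵢ/Kᵢ = 1.1902.
Both exceed 1, so a two-phase solution exists.
Newton–Raphson from ψ = 0.37:
  ψ = 0.3700: g = 0.10366, g' = -0.6265 → ψ = 0.5354
  ψ = 0.5354: g = 0.01196, g' = -0.4970 → ψ = 0.5595
  ψ = 0.5595: g = 0.00015, g' = -0.4847 → ψ = 0.5598
Converged at ψ = 0.5598.

two-phase, V/F = 0.5598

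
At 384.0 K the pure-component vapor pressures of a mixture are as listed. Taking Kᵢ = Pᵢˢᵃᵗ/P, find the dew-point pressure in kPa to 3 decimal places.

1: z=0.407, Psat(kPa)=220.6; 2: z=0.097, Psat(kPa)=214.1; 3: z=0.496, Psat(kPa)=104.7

Pdew = 142.139 kPa

At the dew point ψ → 1, so Σzᵢ/Kᵢ = 1 with Kᵢ = Pᵢˢᵃᵗ/P ⇒ 1/P = Σzᵢ/Pᵢˢᵃᵗ.
1/P = 0.407/220.6 + 0.097/214.1 + 0.496/104.7 = 0.007035 ⇒ P = 142.139 kPa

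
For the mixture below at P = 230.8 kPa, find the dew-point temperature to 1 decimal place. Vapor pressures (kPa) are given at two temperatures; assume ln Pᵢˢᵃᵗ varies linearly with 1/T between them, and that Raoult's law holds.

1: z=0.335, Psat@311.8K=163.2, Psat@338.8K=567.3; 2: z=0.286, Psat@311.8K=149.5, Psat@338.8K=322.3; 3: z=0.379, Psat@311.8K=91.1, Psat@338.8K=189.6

T = 331.2 K

Dew-point temperature: Σzᵢ·P/Pᵢˢᵃᵗ(T) = 1. Interpolate ln Pᵢˢᵃᵗ = aᵢ + bᵢ/T.
  T = 311.8 K: ΣzᵢP/Pᵢˢᵃᵗ = 1.8755
  T = 338.8 K: ΣzᵢP/Pᵢˢᵃᵗ = 0.8025
  T = 325.3 K: ΣzᵢP/Pᵢˢᵃᵗ = 1.1991
  T = 332.1 K: ΣzᵢP/Pᵢˢᵃᵗ = 0.9744
  T = 328.7 K: ΣzᵢP/Pᵢˢᵃᵗ = 1.0794
  T = 330.4 K: ΣzᵢP/Pᵢˢᵃᵗ = 1.0252
Interpolating between 330.4 K and 332.1 K gives T ≈ 331.2 K.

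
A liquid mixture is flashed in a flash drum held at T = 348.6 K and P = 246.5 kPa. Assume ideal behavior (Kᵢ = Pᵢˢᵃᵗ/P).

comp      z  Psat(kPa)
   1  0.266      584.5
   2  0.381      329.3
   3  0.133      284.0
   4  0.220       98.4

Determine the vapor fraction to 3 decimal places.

Raoult's law: Kᵢ = Pᵢˢᵃᵗ/P = Pᵢˢᵃᵗ/246.5.
  K_1 = 584.5/246.5 = 2.37120, K_2 = 329.3/246.5 = 1.33590, K_3 = 284.0/246.5 = 1.15213, K_4 = 98.4/246.5 = 0.39919
Rachford–Rice: g(ψ) = Σ zᵢ(Kᵢ−1)/(1+ψ(Kᵢ−1)) = 0.
Check two-phase: ΣzᵢKᵢ = 1.381 > 1 and Σzᵢ/Kᵢ = 1.064 > 1, so g(0) = 0.381 > 0 and g(1) = -0.064 < 0.
Newton–Raphson from ψ = 0.5:
  ψ = 0.500: g = 0.1558, g' = -0.372 → ψ = 0.918
  ψ = 0.918: g = -0.0179, g' = -0.521 → ψ = 0.884
  ψ = 0.884: g = -0.0005, g' = -0.491 → ψ = 0.883
Converged at ψ = 0.883.

ψ = 0.883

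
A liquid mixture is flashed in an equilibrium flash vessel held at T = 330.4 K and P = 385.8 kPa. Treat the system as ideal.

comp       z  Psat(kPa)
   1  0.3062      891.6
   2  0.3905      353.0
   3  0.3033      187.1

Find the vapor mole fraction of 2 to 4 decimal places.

y_2 = 0.3729

Raoult's law: Kᵢ = Pᵢˢᵃᵗ/P = Pᵢˢᵃᵗ/385.8.
  K_1 = 891.6/385.8 = 2.311042, K_2 = 353.0/385.8 = 0.914982, K_3 = 187.1/385.8 = 0.484966
Material balance + equilibrium reduce to Σ zᵢ(Kᵢ−1)/(1+V/F(Kᵢ−1)) = 0.
Feasibility: ΣzᵢKᵢ = 1.2120, Σzᵢ/Kᵢ = 1.1847 — both > 1, two phases present.
Newton–Raphson from V/F = 0.39:
  V/F = 0.3900: g = 0.03581, g' = -0.3594 → V/F = 0.4896
  V/F = 0.4896: g = 0.00096, g' = -0.3422 → V/F = 0.4925
Converged at V/F = 0.4925.
Compositions from xᵢ = zᵢ/(1+V/F(Kᵢ−1)), yᵢ = Kᵢxᵢ:
  1: x = 0.1861, y = 0.4300
  2: x = 0.4076, y = 0.3729
  3: x = 0.4064, y = 0.1971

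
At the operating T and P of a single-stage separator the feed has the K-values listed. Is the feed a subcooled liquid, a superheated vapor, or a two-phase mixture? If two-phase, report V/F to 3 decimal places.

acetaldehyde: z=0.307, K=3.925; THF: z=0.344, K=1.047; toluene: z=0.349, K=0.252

ΣzᵢKᵢ = 1.653; Σzᵢ/Kᵢ = 1.792.
Both exceed 1, so a two-phase solution exists.
Newton iteration, ψ⁰ = 0.31:
  ψ = 0.310: g = 0.1470, g' = -1.054 → ψ = 0.449
  ψ = 0.449: g = 0.0105, g' = -0.934 → ψ = 0.461
Converged at ψ = 0.461.

two-phase, V/F = 0.461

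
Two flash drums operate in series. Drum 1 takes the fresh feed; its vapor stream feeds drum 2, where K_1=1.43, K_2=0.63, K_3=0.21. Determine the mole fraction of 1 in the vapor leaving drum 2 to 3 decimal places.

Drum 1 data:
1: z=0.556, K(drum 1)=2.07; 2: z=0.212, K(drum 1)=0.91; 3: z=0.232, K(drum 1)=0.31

y_1 (drum 2) = 0.809

Drum 1:
Newton–Raphson from ψ₁ = 0.5:
  ψ₁ = 0.500: g = 0.1232, g' = -0.530 → ψ₁ = 0.733
  ψ₁ = 0.733: g = -0.0107, g' = -0.654 → ψ₁ = 0.716
Converged at ψ₁ = 0.716.
Drum-1 compositions:
  1: x = 0.315, y = 0.652
  2: x = 0.227, y = 0.206
  3: x = 0.459, y = 0.142
Drum-2 feed = drum-1 vapor: z₂ = (0.6516, 0.2062, 0.1422).
Drum 2:
Let ψ₂ = V/F and solve Σ zᵢ(Kᵢ−1)/(1+ψ₂(Kᵢ−1)) = 0.
g(0) = ΣzᵢKᵢ − 1 = 0.092 and g(1) = 1 − Σzᵢ/Kᵢ = -0.460, so a root lies in (0, 1).
Iterate (Newton) starting at ψ₂ = 0.5:
  ψ₂ = 0.500: g = -0.0486, g' = -0.367 → ψ₂ = 0.367
  ψ₂ = 0.367: g = -0.0045, g' = -0.304 → ψ₂ = 0.352
Converged at ψ₂ = 0.352.
  1: x = 0.566, y = 0.809
  2: x = 0.237, y = 0.149
  3: x = 0.197, y = 0.041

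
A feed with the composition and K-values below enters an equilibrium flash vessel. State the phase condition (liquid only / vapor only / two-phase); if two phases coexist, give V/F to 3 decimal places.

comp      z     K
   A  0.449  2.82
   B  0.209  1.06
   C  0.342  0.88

ΣzᵢKᵢ = 1.789; Σzᵢ/Kᵢ = 0.745.
Since Σzᵢ/Kᵢ < 1 the mixture is above its dew point — single vapor phase.

vapor only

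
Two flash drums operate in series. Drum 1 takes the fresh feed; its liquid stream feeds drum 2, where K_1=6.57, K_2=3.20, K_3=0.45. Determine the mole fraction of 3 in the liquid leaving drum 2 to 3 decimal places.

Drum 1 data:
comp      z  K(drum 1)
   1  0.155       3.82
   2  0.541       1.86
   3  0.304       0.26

x_3 (drum 2) = 0.818

Drum 1:
Newton iteration, ψ₁⁰ = 0.5:
  ψ₁ = 0.500: g = 0.1496, g' = -0.827 → ψ₁ = 0.681
  ψ₁ = 0.681: g = -0.0103, g' = -0.980 → ψ₁ = 0.670
Converged at ψ₁ = 0.670.
Drum-1 compositions:
  1: x = 0.054, y = 0.205
  2: x = 0.343, y = 0.638
  3: x = 0.603, y = 0.157
Drum-2 feed = drum-1 liquid: z₂ = (0.0536, 0.3432, 0.6032).
Drum 2:
Newton–Raphson from ψ₂ = 0.6:
  ψ₂ = 0.600: g = -0.1009, g' = -0.803 → ψ₂ = 0.474
  ψ₂ = 0.474: g = 0.0026, g' = -0.857 → ψ₂ = 0.477
Converged at ψ₂ = 0.477.
  1: x = 0.015, y = 0.096
  2: x = 0.167, y = 0.536
  3: x = 0.818, y = 0.368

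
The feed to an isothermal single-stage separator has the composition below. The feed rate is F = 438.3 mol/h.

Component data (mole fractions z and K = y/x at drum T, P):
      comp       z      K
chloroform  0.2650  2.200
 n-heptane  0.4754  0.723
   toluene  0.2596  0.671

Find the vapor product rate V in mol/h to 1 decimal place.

Material balance + equilibrium reduce to Σ zᵢ(Kᵢ−1)/(1+β(Kᵢ−1)) = 0.
Feasibility: ΣzᵢKᵢ = 1.1009, Σzᵢ/Kᵢ = 1.1649 — both > 1, two phases present.
Iterate (Newton) starting at β = 0.64:
  β = 0.6400: g = -0.08839, g' = -0.2211 → β = 0.2402
  β = 0.2402: g = 0.01305, g' = -0.3049 → β = 0.2830
  β = 0.2830: g = 0.00033, g' = -0.2898 → β = 0.2841
Converged at β = 0.2841.
Then V = β·F = 0.2841·438.3 = 124.5 mol/h and L = F − V = 313.8 mol/h.

V = 124.5 mol/h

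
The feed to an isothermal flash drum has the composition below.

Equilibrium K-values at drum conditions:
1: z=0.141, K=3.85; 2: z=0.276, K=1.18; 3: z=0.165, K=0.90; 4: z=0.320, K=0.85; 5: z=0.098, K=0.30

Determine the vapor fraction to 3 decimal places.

ψ = 0.614

Rachford–Rice: g(ψ) = Σ zᵢ(Kᵢ−1)/(1+ψ(Kᵢ−1)) = 0.
g(0) = ΣzᵢKᵢ − 1 = 0.318 and g(1) = 1 − Σzᵢ/Kᵢ = -0.157, so a root lies in (0, 1).
Iterate (Newton) starting at ψ = 0.41:
  ψ = 0.410: g = 0.0670, g' = -0.356 → ψ = 0.598
  ψ = 0.598: g = 0.0051, g' = -0.317 → ψ = 0.614
Converged at ψ = 0.614.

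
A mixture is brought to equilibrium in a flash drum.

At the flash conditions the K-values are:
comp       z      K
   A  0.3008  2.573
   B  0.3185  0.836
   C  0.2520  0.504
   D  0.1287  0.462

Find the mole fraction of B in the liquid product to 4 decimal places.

Material balance + equilibrium reduce to Σ zᵢ(Kᵢ−1)/(1+β(Kᵢ−1)) = 0.
g(0) = ΣzᵢKᵢ − 1 = 0.2267 and g(1) = 1 − Σzᵢ/Kᵢ = -0.2765, so a root lies in (0, 1).
Iterate (Newton) starting at β = 0.63:
  β = 0.6300: g = -0.10715, g' = -0.4148 → β = 0.3717
  β = 0.3717: g = 0.00316, g' = -0.4575 → β = 0.3786
Converged at β = 0.3786.
Compositions from xᵢ = zᵢ/(1+β(Kᵢ−1)), yᵢ = Kᵢxᵢ:
  A: x = 0.1885, y = 0.4851
  B: x = 0.3396, y = 0.2839
  C: x = 0.3103, y = 0.1564
  D: x = 0.1616, y = 0.0747

x_B = 0.3396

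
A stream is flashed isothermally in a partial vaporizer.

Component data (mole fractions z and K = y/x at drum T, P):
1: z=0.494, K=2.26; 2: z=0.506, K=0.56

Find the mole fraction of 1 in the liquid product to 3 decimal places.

Let ψ = V/F and solve Σ zᵢ(Kᵢ−1)/(1+ψ(Kᵢ−1)) = 0.
Feasibility: ΣzᵢKᵢ = 1.400, Σzᵢ/Kᵢ = 1.122 — both > 1, two phases present.
Iterate (Newton) starting at ψ = 0.47:
  ψ = 0.470: g = 0.1102, g' = -0.465 → ψ = 0.707
  ψ = 0.707: g = 0.0060, g' = -0.426 → ψ = 0.721
Converged at ψ = 0.721.
Compositions from xᵢ = zᵢ/(1+ψ(Kᵢ−1)), yᵢ = Kᵢxᵢ:
  1: x = 0.259, y = 0.585
  2: x = 0.741, y = 0.415

x_1 = 0.259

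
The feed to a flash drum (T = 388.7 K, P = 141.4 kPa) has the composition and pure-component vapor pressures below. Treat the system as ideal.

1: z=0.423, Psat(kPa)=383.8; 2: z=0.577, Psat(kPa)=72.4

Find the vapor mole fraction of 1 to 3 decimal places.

y_1 = 0.601

Raoult's law: Kᵢ = Pᵢˢᵃᵗ/P = Pᵢˢᵃᵗ/141.4.
  K_1 = 383.8/141.4 = 2.71429, K_2 = 72.4/141.4 = 0.51202
Material balance + equilibrium reduce to Σ zᵢ(Kᵢ−1)/(1+V/F(Kᵢ−1)) = 0.
g(0) = ΣzᵢKᵢ − 1 = 0.444 and g(1) = 1 − Σzᵢ/Kᵢ = -0.283, so a root lies in (0, 1).
Newton iteration, V/F⁰ = 0.5:
  V/F = 0.500: g = 0.0180, g' = -0.601 → V/F = 0.530
Converged at V/F = 0.530.
Compositions from xᵢ = zᵢ/(1+V/F(Kᵢ−1)), yᵢ = Kᵢxᵢ:
  1: x = 0.222, y = 0.601
  2: x = 0.778, y = 0.399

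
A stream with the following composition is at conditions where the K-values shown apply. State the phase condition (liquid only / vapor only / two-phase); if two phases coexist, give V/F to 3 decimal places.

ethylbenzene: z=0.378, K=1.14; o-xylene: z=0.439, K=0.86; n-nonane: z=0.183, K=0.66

liquid only

ΣzᵢKᵢ = 0.929; Σzᵢ/Kᵢ = 1.119.
Since ΣzᵢKᵢ < 1 the mixture is below its bubble point — single liquid phase.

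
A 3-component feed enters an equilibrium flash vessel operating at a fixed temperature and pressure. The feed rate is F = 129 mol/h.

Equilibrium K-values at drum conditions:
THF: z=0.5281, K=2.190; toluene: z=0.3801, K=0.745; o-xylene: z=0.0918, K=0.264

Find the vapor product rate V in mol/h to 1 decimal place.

V = 111.5 mol/h

Material balance + equilibrium reduce to Σ zᵢ(Kᵢ−1)/(1+V/F(Kᵢ−1)) = 0.
g(0) = ΣzᵢKᵢ − 1 = 0.4639 and g(1) = 1 − Σzᵢ/Kᵢ = -0.0991, so a root lies in (0, 1).
Newton–Raphson from V/F = 0.5:
  V/F = 0.5000: g = 0.17601, g' = -0.4509 → V/F = 0.8903
  V/F = 0.8903: g = -0.01625, g' = -0.6362 → V/F = 0.8648
  V/F = 0.8648: g = -0.00049, g' = -0.5986 → V/F = 0.8640
Converged at V/F = 0.8640.
Then V = V/F·F = 0.8640·129 = 111.5 mol/h and L = F − V = 17.5 mol/h.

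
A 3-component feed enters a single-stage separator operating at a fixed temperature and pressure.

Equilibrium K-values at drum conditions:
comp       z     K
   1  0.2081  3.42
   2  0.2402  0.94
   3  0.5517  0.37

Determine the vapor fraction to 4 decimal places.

ψ = 0.1198

Rachford–Rice: g(ψ) = Σ zᵢ(Kᵢ−1)/(1+ψ(Kᵢ−1)) = 0.
Check two-phase: ΣzᵢKᵢ = 1.1416 > 1 and Σzᵢ/Kᵢ = 1.8075 > 1, so g(0) = 0.1416 > 0 and g(1) = -0.8075 < 0.
Newton–Raphson from ψ = 0.5:
  ψ = 0.5000: g = -0.29439, g' = -0.7171 → ψ = 0.0895
  ψ = 0.0895: g = 0.03114, g' = -1.0703 → ψ = 0.1186
  ψ = 0.1186: g = 0.00117, g' = -0.9925 → ψ = 0.1198
Converged at ψ = 0.1198.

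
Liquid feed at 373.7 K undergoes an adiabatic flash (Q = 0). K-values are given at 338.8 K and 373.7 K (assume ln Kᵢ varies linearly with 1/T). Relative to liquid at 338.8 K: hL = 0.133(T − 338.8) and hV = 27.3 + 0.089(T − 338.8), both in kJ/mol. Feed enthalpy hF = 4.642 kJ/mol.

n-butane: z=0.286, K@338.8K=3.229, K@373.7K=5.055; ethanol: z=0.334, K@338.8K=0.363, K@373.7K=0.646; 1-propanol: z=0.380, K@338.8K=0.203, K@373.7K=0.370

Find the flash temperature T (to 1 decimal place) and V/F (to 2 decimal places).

T = 345.8 K, V/F = 0.14

Adiabatic flash: solve Rachford–Rice at each trial T, then check hF = ψ·hV(T) + (1−ψ)·hL(T).
  T = 338.8 K: K = (3.229, 0.363, 0.203), RR gives ψ = 0.075, H_out = 2.059 kJ/mol
  T = 373.7 K: K = (5.055, 0.646, 0.370), RR gives ψ = 0.385, H_out = 14.557 kJ/mol
  T = 356.2 K: K = (4.082, 0.491, 0.278), RR gives ψ = 0.226, H_out = 8.300 kJ/mol
  T = 347.5 K: K = (3.641, 0.424, 0.238), RR gives ψ = 0.153, H_out = 5.263 kJ/mol
  T = 343.1 K: K = (3.429, 0.392, 0.220), RR gives ψ = 0.114, H_out = 3.674 kJ/mol
  T = 345.3 K: K = (3.534, 0.408, 0.229), RR gives ψ = 0.134, H_out = 4.475 kJ/mol
Linear interpolation between T = 345.3 (H_out = 4.475) and T = 347.5 (H_out = 5.263) on hF = 4.642 gives T ≈ 345.8 K, at which ψ = 0.14.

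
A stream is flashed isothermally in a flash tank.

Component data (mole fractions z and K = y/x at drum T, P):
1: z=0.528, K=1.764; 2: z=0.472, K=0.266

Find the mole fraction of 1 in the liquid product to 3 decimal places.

x_1 = 0.490

Material balance + equilibrium reduce to Σ zᵢ(Kᵢ−1)/(1+ψ(Kᵢ−1)) = 0.
g(0) = ΣzᵢKᵢ − 1 = 0.057 and g(1) = 1 − Σzᵢ/Kᵢ = -1.074, so a root lies in (0, 1).
Iterate (Newton) starting at ψ = 0.66:
  ψ = 0.660: g = -0.4038, g' = -1.093 → ψ = 0.291
  ψ = 0.291: g = -0.1102, g' = -0.617 → ψ = 0.112
  ψ = 0.112: g = -0.0058, g' = -0.563 → ψ = 0.102
Converged at ψ = 0.102.
Compositions from xᵢ = zᵢ/(1+ψ(Kᵢ−1)), yᵢ = Kᵢxᵢ:
  1: x = 0.490, y = 0.864
  2: x = 0.510, y = 0.136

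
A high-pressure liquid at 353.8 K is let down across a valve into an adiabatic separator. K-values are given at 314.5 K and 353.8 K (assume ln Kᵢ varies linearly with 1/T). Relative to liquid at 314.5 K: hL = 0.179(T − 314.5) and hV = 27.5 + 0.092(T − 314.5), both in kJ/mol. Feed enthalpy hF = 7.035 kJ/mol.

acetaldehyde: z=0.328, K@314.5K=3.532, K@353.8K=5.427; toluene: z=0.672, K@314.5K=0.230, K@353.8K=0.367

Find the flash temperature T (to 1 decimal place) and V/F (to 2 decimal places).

Adiabatic flash: solve Rachford–Rice at each trial T, then check hF = ψ·hV(T) + (1−ψ)·hL(T).
  T = 314.5 K: K = (3.532, 0.230), RR gives ψ = 0.161, H_out = 4.416 kJ/mol
  T = 353.8 K: K = (5.427, 0.367), RR gives ψ = 0.366, H_out = 15.857 kJ/mol
  T = 334.1 K: K = (4.431, 0.294), RR gives ψ = 0.269, H_out = 10.447 kJ/mol
  T = 324.3 K: K = (3.970, 0.261), RR gives ψ = 0.218, H_out = 7.555 kJ/mol
  T = 319.4 K: K = (3.748, 0.245), RR gives ψ = 0.190, H_out = 6.023 kJ/mol
  T = 321.9 K: K = (3.860, 0.253), RR gives ψ = 0.204, H_out = 6.813 kJ/mol
Linear interpolation between T = 321.9 (H_out = 6.813) and T = 324.3 (H_out = 7.555) on hF = 7.035 gives T ≈ 322.6 K, at which ψ = 0.21.

T = 322.6 K, V/F = 0.21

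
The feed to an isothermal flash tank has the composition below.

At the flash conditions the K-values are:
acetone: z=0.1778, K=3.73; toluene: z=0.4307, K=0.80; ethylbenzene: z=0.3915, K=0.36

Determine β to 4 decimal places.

Newton iteration, β⁰ = 0.5:
  β = 0.5000: g = -0.25894, g' = -0.6050 → β = 0.0720
  β = 0.0720: g = 0.05561, g' = -1.1195 → β = 0.1217
  β = 0.1217: g = 0.00437, g' = -0.9534 → β = 0.1262
  β = 0.1262: g = 0.00003, g' = -0.9408 → β = 0.1263
Converged at β = 0.1263.

β = 0.1263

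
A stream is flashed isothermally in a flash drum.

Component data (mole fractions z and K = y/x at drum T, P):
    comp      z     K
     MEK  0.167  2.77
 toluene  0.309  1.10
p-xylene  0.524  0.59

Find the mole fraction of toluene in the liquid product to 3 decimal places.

x_toluene = 0.302

Rachford–Rice: g(V/F) = Σ zᵢ(Kᵢ−1)/(1+V/F(Kᵢ−1)) = 0.
Check two-phase: ΣzᵢKᵢ = 1.112 > 1 and Σzᵢ/Kᵢ = 1.229 > 1, so g(0) = 0.112 > 0 and g(1) = -0.229 < 0.
Newton–Raphson from V/F = 0.5:
  V/F = 0.500: g = -0.0840, g' = -0.289 → V/F = 0.210
  V/F = 0.210: g = 0.0108, g' = -0.387 → V/F = 0.238
Converged at V/F = 0.238.
Compositions from xᵢ = zᵢ/(1+V/F(Kᵢ−1)), yᵢ = Kᵢxᵢ:
  MEK: x = 0.117, y = 0.325
  toluene: x = 0.302, y = 0.332
  p-xylene: x = 0.581, y = 0.343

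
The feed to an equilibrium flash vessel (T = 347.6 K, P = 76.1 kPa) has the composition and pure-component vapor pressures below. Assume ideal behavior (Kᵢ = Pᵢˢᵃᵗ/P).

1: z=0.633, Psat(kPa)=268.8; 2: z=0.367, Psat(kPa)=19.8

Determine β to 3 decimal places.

β = 0.711

Raoult's law: Kᵢ = Pᵢˢᵃᵗ/P = Pᵢˢᵃᵗ/76.1.
  K_1 = 268.8/76.1 = 3.53219, K_2 = 19.8/76.1 = 0.26018
Newton iteration, β⁰ = 0.7:
  β = 0.700: g = 0.0150, g' = -1.392 → β = 0.711
Converged at β = 0.711.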